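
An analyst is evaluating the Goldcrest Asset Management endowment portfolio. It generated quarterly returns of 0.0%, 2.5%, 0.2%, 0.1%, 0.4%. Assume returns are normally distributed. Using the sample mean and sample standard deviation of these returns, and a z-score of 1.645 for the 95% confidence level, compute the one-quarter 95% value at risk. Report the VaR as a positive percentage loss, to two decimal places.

1.09

r̄ = (0 + 2.5 + 0.2 + 0.1 + 0.4) / 5 = 3.20 / 5 = 0.6400%
Sample std dev = √[4.4120 / 4] = 1.0502%
VaR = −(r̄ − z·σ) = −(0.6400 − 1.645 × 1.0502) = −(-1.0876) = 1.0876%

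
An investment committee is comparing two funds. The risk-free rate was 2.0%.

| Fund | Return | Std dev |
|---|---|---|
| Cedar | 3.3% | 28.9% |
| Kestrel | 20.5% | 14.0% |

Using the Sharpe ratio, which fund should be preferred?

Cedar: Sharpe ratio = (3.3% − 2.0%) / 28.9% = 0.045
Kestrel: Sharpe ratio = (20.5% − 2.0%) / 14.0% = 1.321
Highest: Kestrel (1.321).

Kestrel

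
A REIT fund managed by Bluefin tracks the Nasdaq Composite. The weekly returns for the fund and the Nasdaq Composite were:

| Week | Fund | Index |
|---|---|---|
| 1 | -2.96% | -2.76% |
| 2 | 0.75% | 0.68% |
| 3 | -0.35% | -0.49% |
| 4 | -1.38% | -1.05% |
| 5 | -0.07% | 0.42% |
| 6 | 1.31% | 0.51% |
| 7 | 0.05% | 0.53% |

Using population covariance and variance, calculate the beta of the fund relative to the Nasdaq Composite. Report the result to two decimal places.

1.07

r̄p = -0.3786%,  r̄m = -0.3086%
Cov = Σ(rp − r̄p)(rm − r̄m) / 7 = 1.4497
Var(rm) = Σ(rm − r̄m)² / 7 = 1.3534
β = Cov / Var = 1.4497 / 1.3534 = 1.0712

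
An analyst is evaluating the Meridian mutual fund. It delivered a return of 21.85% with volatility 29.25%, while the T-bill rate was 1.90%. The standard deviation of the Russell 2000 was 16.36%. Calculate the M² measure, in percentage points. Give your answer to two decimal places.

Sharpe = (Rp − Rf) / σp = (21.85% − 1.90%) / 29.25% = 0.6821
M² = Rf + Sharpe × σm = 1.90% + 0.6821 × 16.36% = 13.0592%

13.06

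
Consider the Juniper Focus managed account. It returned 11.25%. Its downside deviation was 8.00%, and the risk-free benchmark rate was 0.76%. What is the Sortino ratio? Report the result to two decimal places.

1.31

Sortino = (Rp − Rf) / σd = (11.25% − 0.76%) / 8.00% = 10.49% / 8.00% = 1.3113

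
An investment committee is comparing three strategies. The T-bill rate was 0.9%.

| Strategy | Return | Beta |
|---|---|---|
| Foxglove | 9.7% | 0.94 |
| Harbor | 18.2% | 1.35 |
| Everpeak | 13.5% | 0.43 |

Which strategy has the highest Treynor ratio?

Everpeak

Foxglove: Treynor = (9.7% − 0.9%) / 0.94 = 9.362
Harbor: Treynor = (18.2% − 0.9%) / 1.35 = 12.815
Everpeak: Treynor = (13.5% − 0.9%) / 0.43 = 29.302
Highest: Everpeak (29.302).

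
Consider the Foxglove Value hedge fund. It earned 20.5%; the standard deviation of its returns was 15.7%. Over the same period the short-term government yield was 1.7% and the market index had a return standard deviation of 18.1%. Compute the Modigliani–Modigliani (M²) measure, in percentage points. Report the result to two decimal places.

23.37

Sharpe = (Rp − Rf) / σp = (20.5% − 1.7%) / 15.7% = 1.1975
M² = Rf + Sharpe × σm = 1.7% + 1.1975 × 18.1% = 23.3748%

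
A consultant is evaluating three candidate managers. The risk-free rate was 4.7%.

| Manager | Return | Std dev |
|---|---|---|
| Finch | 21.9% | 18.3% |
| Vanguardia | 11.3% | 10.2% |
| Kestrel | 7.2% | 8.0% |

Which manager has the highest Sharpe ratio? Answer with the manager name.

Finch

Finch: Sharpe ratio = (21.9% − 4.7%) / 18.3% = 0.940
Vanguardia: Sharpe ratio = (11.3% − 4.7%) / 10.2% = 0.647
Kestrel: Sharpe ratio = (7.2% − 4.7%) / 8.0% = 0.313
Highest: Finch (0.940).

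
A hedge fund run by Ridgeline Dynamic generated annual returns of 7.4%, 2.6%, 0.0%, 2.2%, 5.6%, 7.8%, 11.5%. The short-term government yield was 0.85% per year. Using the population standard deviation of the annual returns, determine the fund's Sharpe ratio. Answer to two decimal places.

1.21

μ = (7.4 + 2.6 + 0 + 2.2 + 5.6 + 7.8 + 11.5) / 7 = 37.10 / 7 = 5.3000%
Population std dev = √[94.1800 / 7] = 3.6680%
Sharpe = (μ − rf) / σ = (5.3000 − 0.85) / 3.6680 = 4.4500 / 3.6680 = 1.2132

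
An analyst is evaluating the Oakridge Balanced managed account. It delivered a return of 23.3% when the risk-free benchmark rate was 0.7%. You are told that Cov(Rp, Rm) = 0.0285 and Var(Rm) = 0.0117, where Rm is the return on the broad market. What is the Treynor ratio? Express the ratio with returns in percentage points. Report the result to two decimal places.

9.28

β = Cov / Var = 0.0285 / 0.0117 = 2.4359
Treynor = (Rp − Rf) / β = (23.3% − 0.7%) / 2.4359 = 22.60 / 2.4359 = 9.2779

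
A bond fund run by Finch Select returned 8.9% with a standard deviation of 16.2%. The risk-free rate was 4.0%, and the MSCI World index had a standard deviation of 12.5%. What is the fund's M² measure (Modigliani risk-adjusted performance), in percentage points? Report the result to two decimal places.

7.78

Sharpe = (Rp − Rf) / σp = (8.9% − 4.0%) / 16.2% = 0.3025
M² = Rf + Sharpe × σm = 4.0% + 0.3025 × 12.5% = 7.7813%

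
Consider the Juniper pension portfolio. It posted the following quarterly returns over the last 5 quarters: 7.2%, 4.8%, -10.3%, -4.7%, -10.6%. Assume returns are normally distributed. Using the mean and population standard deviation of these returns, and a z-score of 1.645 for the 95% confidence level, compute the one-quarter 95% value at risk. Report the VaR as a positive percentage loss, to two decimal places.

15.00

r̄ = (7.2 + 4.8 − 10.3 − 4.7 − 10.6) / 5 = -2.7200%
Σ(r − r̄)² = 278.4280; population σ = √(278.4280/5) = 7.4623%
VaR = −(r̄ − z·σ) = −(-2.7200 − 1.645 × 7.4623) = −(-14.9955) = 14.9955%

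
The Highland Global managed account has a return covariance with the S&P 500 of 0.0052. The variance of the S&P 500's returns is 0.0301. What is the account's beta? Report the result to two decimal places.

0.17

β = Cov(Rp, Rm) / Var(Rm) = 0.0052 / 0.0301 = 0.1728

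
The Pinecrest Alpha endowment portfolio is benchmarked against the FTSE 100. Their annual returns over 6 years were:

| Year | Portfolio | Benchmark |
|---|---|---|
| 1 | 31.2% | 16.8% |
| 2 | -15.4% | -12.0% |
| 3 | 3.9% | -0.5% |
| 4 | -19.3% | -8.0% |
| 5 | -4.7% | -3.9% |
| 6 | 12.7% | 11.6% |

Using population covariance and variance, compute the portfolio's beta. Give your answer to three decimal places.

r̄p = 1.4000%,  r̄m = 0.6667%
Cov = Σ(rp − r̄p)(rm − r̄m) / 6 = 170.2433
Var(rm) = Σ(rm − r̄m)² / 6 = 106.2656
β = Cov / Var = 170.2433 / 106.2656 = 1.6021

1.602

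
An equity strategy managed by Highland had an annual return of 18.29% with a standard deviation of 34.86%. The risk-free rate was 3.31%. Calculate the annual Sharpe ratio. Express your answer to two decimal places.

Sharpe = (Rp − Rf) / σp = (18.29% − 3.31%) / 34.86% = 14.98% / 34.86% = 0.4297

0.43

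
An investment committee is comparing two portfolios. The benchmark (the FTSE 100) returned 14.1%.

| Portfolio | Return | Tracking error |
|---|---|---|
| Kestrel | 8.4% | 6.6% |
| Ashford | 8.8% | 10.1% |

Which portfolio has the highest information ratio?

Ashford

Kestrel: IR = (8.4% − 14.1%) / 6.6% = -0.864
Ashford: IR = (8.8% − 14.1%) / 10.1% = -0.525
Highest: Ashford (-0.525).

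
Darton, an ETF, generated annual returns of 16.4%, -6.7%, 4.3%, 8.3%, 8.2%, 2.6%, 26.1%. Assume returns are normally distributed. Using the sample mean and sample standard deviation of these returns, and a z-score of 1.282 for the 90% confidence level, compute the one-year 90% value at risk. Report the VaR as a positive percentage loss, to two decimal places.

4.95

μ = (16.4 − 6.7 + 4.3 + 8.3 + 8.2 + 2.6 + 26.1) / 7 = 8.4571%
Σ(r − μ)² = (16.4 − 8.4571)² + (-6.7 − 8.4571)² + (4.3 − 8.4571)² + … = 655.7771
σ = √[655.7771 / 6] = 10.4545%
VaR = −(μ − z·σ) = −(8.4571 − 1.282 × 10.4545) = −(-4.9456) = 4.9456%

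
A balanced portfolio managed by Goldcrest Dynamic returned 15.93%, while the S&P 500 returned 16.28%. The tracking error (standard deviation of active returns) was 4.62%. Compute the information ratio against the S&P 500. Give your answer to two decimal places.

-0.08

IR = (Rp − Rb) / TE = (15.93% − 16.28%) / 4.62% = -0.35% / 4.62% = -0.0758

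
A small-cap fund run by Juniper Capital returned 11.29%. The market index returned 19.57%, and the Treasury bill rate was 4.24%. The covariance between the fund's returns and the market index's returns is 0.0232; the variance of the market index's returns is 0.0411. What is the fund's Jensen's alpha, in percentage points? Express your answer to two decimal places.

β = Cov / Var = 0.0232 / 0.0411 = 0.5645
E[R] = Rf + β(Rm − Rf) = 4.24% + 0.5645 × (19.57% − 4.24%) = 12.8938%
α = Rp − E[R] = 11.29% − 12.8938% = -1.6038

-1.60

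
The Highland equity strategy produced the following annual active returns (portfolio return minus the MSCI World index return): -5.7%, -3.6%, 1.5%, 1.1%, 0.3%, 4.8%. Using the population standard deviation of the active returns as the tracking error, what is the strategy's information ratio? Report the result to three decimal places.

-0.077

r̄ = (-5.7 − 3.6 + 1.5 + 1.1 + 0.3 + 4.8) / 6 = -0.2667%
Σ(r − r̄)² = 71.6133; population σ = √(71.6133/6) = 3.4548%
IR = r̄ / tracking error = -0.2667 / 3.4548 = -0.0772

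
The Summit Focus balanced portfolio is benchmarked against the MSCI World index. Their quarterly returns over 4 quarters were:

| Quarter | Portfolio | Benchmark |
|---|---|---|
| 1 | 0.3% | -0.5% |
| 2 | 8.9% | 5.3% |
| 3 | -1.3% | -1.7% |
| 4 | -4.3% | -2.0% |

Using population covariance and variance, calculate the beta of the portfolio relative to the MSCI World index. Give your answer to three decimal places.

1.627

r̄p = 0.9000%,  r̄m = 0.2750%
Cov = Σ(rp − r̄p)(rm − r̄m) / 4 = 14.2100
Var(rm) = Σ(rm − r̄m)² / 4 = 8.7319
β = Cov / Var = 14.2100 / 8.7319 = 1.6274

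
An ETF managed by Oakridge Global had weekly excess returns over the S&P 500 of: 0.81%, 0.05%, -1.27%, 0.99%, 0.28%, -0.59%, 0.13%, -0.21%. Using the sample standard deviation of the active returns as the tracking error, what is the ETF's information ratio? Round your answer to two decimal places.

0.03

μ = (0.81 + 0.05 − 1.27 + 0.99 + 0.28 − 0.59 + 0.13 − 0.21) / 8 = 0.190 / 8 = 0.0238%
Σ(r − μ)² = 3.7346; sample σ = √(3.7346/7) = 0.7304%
IR = μ / tracking error = 0.0238 / 0.7304 = 0.0326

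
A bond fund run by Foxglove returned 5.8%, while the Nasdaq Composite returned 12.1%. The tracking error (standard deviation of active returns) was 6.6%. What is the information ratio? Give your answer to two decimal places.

IR = (Rp − Rb) / TE = (5.8% − 12.1%) / 6.6% = -6.30% / 6.6% = -0.9545

-0.95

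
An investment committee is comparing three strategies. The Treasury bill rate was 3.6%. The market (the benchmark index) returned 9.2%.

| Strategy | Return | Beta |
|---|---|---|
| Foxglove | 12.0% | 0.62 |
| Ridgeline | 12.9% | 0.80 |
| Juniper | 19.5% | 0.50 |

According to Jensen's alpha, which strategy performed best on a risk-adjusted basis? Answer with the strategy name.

Juniper

Foxglove: α = 12.0% − [3.6% + 0.62 × (9.2% − 3.6%)] = 4.928
Ridgeline: α = 12.9% − [3.6% + 0.80 × (9.2% − 3.6%)] = 4.820
Juniper: α = 19.5% − [3.6% + 0.50 × (9.2% − 3.6%)] = 13.100
Highest: Juniper (13.100).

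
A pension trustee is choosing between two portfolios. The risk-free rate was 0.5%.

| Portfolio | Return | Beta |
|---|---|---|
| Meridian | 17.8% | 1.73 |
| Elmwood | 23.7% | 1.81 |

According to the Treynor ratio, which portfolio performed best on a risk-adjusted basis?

Elmwood

Meridian: Treynor = (17.8% − 0.5%) / 1.73 = 10.000
Elmwood: Treynor = (23.7% − 0.5%) / 1.81 = 12.818
Highest: Elmwood (12.818).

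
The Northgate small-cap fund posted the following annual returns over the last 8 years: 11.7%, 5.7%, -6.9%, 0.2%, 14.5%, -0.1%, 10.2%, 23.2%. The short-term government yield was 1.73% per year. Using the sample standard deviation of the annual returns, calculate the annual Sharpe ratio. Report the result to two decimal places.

r̄ = (11.7 + 5.7 − 6.9 + 0.2 + 14.5 − 0.1 + 10.2 + 23.2) / 8 = 58.50 / 8 = 7.3125%
Sample σ = √[Σ(r − r̄)² / 7] = √[641.7888 / 7] = √91.6841 = 9.5752%
Sharpe = (r̄ − rf) / σ = (7.3125 − 1.73) / 9.5752 = 5.5825 / 9.5752 = 0.5830

0.58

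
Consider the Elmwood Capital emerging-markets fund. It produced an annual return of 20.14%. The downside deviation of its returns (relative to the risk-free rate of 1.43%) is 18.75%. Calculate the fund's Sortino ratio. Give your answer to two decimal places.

Sortino = (Rp − Rf) / σd = (20.14% − 1.43%) / 18.75% = 18.71% / 18.75% = 0.9979

1.00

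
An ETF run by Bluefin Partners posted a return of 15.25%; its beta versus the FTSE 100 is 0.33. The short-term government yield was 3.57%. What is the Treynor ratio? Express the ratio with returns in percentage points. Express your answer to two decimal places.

35.39

Treynor = (Rp − Rf) / β = (15.25% − 3.57%) / 0.33 = 11.68 / 0.33 = 35.3939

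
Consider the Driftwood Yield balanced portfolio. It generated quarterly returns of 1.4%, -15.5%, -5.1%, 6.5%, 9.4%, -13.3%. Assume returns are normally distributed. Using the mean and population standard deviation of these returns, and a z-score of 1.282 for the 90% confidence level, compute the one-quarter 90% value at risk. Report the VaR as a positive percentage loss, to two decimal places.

14.81

r̄ = (1.4 − 15.5 − 5.1 + 6.5 + 9.4 − 13.3) / 6 = -2.7667%
Σ(r − r̄)² = (1.4 − (-2.7667))² + (-15.5 − (-2.7667))² + … = 529.7933
σ = √[529.7933 / 6] = 9.3967%
VaR = −(r̄ − z·σ) = −(-2.7667 − 1.282 × 9.3967) = −(-14.8133) = 14.8133%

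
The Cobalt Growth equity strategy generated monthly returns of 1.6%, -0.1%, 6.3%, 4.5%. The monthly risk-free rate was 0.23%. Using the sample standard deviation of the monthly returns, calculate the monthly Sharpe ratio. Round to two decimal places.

Mean return μ = 12.30 / 4 = 3.0750%
Σ(r − μ)² = 24.6875; sample σ = √(24.6875/3) = 2.8687%
Sharpe = (μ − rf) / σ = (3.0750 − 0.23) / 2.8687 = 2.8450 / 2.8687 = 0.9917

0.99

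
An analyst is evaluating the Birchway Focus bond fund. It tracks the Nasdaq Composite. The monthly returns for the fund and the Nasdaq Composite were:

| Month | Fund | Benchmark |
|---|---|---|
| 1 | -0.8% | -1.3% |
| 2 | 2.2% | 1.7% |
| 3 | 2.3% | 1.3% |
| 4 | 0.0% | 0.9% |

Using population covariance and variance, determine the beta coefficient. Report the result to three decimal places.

0.995

r̄p = 0.9250%,  r̄m = 0.6500%
Cov = Σ(rp − r̄p)(rm − r̄m) / 4 = 1.3413
Var(rm) = Σ(rm − r̄m)² / 4 = 1.3475
β = Cov / Var = 1.3413 / 1.3475 = 0.9954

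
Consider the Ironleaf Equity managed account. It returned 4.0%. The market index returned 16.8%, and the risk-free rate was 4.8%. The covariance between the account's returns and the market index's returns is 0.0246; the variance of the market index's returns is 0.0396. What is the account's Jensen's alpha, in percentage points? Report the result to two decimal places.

-8.25

β = Cov / Var = 0.0246 / 0.0396 = 0.6212
E[R] = Rf + β(Rm − Rf) = 4.8% + 0.6212 × (16.8% − 4.8%) = 12.2544%
α = Rp − E[R] = 4.0% − 12.2544% = -8.2544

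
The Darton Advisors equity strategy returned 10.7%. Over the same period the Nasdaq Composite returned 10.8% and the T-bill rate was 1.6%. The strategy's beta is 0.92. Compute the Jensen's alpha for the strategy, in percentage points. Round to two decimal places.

CAPM expected return = Rf + β(Rm − Rf) = 1.6% + 0.92 × (10.8% − 1.6%) = 1.6 + 0.92 × 9.20 = 10.0640%
Jensen's α = Rp − E[R] = 10.7% − 10.0640% = 0.6360

0.64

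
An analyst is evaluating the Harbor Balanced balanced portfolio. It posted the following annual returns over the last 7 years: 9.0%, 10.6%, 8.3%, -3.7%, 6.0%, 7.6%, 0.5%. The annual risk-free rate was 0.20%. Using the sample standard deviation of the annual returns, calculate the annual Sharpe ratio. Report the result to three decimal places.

μ = (9 + 10.6 + 8.3 − 3.7 + 6 + 7.6 + 0.5) / 7 = 38.30 / 7 = 5.4714%
Sample std dev = √[160.3943 / 6] = 5.1703%
Sharpe = (μ − rf) / σ = (5.4714 − 0.2) / 5.1703 = 5.2714 / 5.1703 = 1.0196

1.020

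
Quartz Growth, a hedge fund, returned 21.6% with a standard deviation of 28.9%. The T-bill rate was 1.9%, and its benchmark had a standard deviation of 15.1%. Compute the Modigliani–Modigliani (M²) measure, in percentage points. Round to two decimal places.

12.19

Sharpe = (Rp − Rf) / σp = (21.6% − 1.9%) / 28.9% = 0.6817
M² = Rf + Sharpe × σm = 1.9% + 0.6817 × 15.1% = 12.1937%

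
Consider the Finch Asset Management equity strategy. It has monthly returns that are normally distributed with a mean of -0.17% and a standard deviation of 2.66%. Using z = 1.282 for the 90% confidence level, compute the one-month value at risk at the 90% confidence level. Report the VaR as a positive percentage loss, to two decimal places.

3.58

VaR (as % loss) = −(μ − z·σ) = −(-0.17% − 1.282 × 2.66%) = −(-3.58012%) = 3.58012%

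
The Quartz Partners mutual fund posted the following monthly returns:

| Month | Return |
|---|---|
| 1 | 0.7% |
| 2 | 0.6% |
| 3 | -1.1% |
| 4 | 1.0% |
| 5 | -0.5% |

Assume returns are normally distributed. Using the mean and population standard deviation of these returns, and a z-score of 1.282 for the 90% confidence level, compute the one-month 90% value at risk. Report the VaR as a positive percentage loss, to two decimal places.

Mean return μ = 0.70 / 5 = 0.1400%
Population std dev = √[3.2120 / 5] = 0.8015%
VaR = −(μ − z·σ) = −(0.1400 − 1.282 × 0.8015) = −(-0.8875) = 0.8875%

0.89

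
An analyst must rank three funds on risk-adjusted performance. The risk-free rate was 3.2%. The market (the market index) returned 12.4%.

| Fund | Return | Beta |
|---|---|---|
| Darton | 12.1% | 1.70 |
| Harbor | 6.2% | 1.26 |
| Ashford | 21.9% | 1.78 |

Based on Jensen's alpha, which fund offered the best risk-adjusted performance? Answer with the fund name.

Darton: α = 12.1% − [3.2% + 1.70 × (12.4% − 3.2%)] = -6.740
Harbor: α = 6.2% − [3.2% + 1.26 × (12.4% − 3.2%)] = -8.592
Ashford: α = 21.9% − [3.2% + 1.78 × (12.4% − 3.2%)] = 2.324
Highest: Ashford (2.324).

Ashford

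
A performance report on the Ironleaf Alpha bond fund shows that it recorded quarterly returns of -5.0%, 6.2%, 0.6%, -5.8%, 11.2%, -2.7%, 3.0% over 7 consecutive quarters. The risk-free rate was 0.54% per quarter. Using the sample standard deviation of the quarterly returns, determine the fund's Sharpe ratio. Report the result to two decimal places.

0.09

r̄ = (-5 + 6.2 + 0.6 − 5.8 + 11.2 − 2.7 + 3) / 7 = 1.0714%
Sample σ = √[Σ(r − r̄)² / 6] = √[231.1343 / 6] = √38.5224 = 6.2066%
Sharpe = (r̄ − rf) / σ = (1.0714 − 0.54) / 6.2066 = 0.5314 / 6.2066 = 0.0856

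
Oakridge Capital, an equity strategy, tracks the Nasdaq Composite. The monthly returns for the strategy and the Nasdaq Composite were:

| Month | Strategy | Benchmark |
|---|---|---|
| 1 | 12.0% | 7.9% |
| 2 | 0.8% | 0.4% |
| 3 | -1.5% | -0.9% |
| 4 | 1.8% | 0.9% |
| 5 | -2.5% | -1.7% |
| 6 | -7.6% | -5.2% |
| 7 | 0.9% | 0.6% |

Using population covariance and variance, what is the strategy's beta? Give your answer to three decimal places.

r̄p = 0.5571%,  r̄m = 0.2857%
Cov = Σ(rp − r̄p)(rm − r̄m) / 7 = 20.1837
Var(rm) = Σ(rm − r̄m)² / 7 = 13.4155
β = Cov / Var = 20.1837 / 13.4155 = 1.5045

1.505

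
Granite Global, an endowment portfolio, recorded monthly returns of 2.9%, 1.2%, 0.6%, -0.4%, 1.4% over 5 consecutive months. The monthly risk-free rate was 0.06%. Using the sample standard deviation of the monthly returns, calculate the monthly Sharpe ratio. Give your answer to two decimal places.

r̄ = (2.9 + 1.2 + 0.6 − 0.4 + 1.4) / 5 = 5.70 / 5 = 1.1400%
Sample σ = √[Σ(r − r̄)² / 4] = √[5.8320 / 4] = √1.4580 = 1.2075%
Sharpe = (r̄ − rf) / σ = (1.1400 − 0.06) / 1.2075 = 1.0800 / 1.2075 = 0.8944

0.89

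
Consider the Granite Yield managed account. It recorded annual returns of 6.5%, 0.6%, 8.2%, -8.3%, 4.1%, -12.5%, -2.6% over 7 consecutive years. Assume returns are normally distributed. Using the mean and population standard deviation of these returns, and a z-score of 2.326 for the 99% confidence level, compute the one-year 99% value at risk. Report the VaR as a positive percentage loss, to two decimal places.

Mean return r̄ = -4.00 / 7 = -0.5714%
Σ(r − r̄)² = 356.2743; population σ = √(356.2743/7) = 7.1342%
VaR = −(r̄ − z·σ) = −(-0.5714 − 2.326 × 7.1342) = −(-17.1655) = 17.1655%

17.17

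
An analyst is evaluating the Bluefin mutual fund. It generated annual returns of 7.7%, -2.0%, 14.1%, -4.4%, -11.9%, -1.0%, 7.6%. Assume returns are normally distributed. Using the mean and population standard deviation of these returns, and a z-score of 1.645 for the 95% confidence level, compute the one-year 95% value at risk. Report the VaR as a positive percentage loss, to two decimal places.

r̄ = (7.7 − 2 + 14.1 − 4.4 − 11.9 − 1 + 7.6) / 7 = 10.10 / 7 = 1.4429%
Σ(r − r̄)² = 467.2571; population σ = √(467.2571/7) = 8.1701%
VaR = −(r̄ − z·σ) = −(1.4429 − 1.645 × 8.1701) = −(-11.9969) = 11.9969%

12.00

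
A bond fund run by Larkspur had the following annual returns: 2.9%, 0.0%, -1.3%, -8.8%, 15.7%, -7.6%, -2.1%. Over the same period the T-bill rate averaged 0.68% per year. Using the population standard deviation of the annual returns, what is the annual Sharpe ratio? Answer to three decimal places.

-0.113

r̄ = (2.9 + 0 − 1.3 − 8.8 + 15.7 − 7.6 − 2.1) / 7 = -1.20 / 7 = -0.1714%
Population std dev = √[395.9943 / 7] = 7.5213%
Sharpe = (r̄ − rf) / σ = (-0.1714 − 0.68) / 7.5213 = -0.8514 / 7.5213 = -0.1132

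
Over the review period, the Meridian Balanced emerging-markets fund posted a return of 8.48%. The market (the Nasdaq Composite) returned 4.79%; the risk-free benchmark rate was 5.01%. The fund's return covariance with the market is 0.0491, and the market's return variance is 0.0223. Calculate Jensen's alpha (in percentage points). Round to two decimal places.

3.95

β = Cov / Var = 0.0491 / 0.0223 = 2.2018
E[R] = Rf + β(Rm − Rf) = 5.01% + 2.2018 × (4.79% − 5.01%) = 4.5256%
α = Rp − E[R] = 8.48% − 4.5256% = 3.9544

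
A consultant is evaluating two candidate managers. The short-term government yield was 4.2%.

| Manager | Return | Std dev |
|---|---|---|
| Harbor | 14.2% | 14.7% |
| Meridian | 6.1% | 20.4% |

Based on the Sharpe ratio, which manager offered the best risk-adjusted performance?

Harbor: Sharpe ratio = (14.2% − 4.2%) / 14.7% = 0.680
Meridian: Sharpe ratio = (6.1% − 4.2%) / 20.4% = 0.093
Highest: Harbor (0.680).

Harbor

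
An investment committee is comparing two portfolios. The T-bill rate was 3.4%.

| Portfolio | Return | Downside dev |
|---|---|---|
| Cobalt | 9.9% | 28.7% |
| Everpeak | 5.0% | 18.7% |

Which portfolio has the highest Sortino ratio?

Cobalt: Sortino ratio = (9.9% − 3.4%) / 28.7% = 0.226
Everpeak: Sortino ratio = (5.0% − 3.4%) / 18.7% = 0.086
Highest: Cobalt (0.226).

Cobalt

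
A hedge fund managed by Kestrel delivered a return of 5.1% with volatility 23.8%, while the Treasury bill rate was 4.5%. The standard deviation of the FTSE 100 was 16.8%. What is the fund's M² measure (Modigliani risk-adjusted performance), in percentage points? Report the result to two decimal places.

4.92

Sharpe = (Rp − Rf) / σp = (5.1% − 4.5%) / 23.8% = 0.0252
M² = Rf + Sharpe × σm = 4.5% + 0.0252 × 16.8% = 4.9234%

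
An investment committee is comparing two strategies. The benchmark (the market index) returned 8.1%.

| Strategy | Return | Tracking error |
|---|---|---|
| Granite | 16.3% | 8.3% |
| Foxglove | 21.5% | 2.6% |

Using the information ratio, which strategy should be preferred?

Granite: IR = (16.3% − 8.1%) / 8.3% = 0.988
Foxglove: IR = (21.5% − 8.1%) / 2.6% = 5.154
Highest: Foxglove (5.154).

Foxglove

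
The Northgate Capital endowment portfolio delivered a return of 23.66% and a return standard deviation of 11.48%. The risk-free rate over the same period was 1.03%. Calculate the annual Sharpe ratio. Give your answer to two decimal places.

1.97

Sharpe = (Rp − Rf) / σp = (23.66% − 1.03%) / 11.48% = 22.63% / 11.48% = 1.9713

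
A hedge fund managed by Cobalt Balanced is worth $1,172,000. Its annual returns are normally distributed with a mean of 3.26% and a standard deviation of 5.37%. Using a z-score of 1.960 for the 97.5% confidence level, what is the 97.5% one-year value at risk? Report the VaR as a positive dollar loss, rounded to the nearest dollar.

$85,148

Return at the 97.5% tail: μ − z·σ = 3.26% − 1.960 × 5.37% = 3.26 − 10.5252 = -7.2652%
VaR = −(-7.2652%) × $1,172,000 = 7.2652% × $1,172,000 = $85,148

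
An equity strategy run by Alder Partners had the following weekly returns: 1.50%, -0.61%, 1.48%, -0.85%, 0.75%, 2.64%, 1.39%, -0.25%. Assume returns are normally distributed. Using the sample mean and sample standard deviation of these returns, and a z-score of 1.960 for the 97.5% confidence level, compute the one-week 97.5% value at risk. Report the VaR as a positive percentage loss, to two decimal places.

r̄ = (1.5 − 0.61 + 1.48 − 0.85 + 0.75 + 2.64 + 1.39 − 0.25) / 8 = 6.050 / 8 = 0.7563%
Σ(r − r̄)² = 10.4864; sample σ = √(10.4864/7) = 1.2240%
VaR = −(r̄ − z·σ) = −(0.7563 − 1.960 × 1.2240) = −(-1.6427) = 1.6427%

1.64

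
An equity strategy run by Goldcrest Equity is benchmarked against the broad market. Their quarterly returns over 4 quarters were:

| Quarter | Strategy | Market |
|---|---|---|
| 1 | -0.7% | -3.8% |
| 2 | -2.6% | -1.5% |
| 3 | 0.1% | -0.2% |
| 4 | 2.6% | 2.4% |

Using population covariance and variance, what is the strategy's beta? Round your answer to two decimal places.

r̄p = -0.1500%,  r̄m = -0.7750%
Cov = Σ(rp − r̄p)(rm − r̄m) / 4 = 3.0788
Var(rm) = Σ(rm − r̄m)² / 4 = 5.0219
β = Cov / Var = 3.0788 / 5.0219 = 0.6131

0.61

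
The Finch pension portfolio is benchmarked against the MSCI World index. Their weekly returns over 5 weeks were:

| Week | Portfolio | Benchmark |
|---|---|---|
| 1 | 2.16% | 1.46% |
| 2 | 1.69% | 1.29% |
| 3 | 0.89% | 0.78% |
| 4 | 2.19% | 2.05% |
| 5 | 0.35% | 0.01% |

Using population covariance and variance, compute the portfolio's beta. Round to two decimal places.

r̄p = 1.4560%,  r̄m = 1.1180%
Cov = Σ(rp − r̄p)(rm − r̄m) / 5 = 0.4764
Var(rm) = Σ(rm − r̄m)² / 5 = 0.4714
β = Cov / Var = 0.4764 / 0.4714 = 1.0106

1.01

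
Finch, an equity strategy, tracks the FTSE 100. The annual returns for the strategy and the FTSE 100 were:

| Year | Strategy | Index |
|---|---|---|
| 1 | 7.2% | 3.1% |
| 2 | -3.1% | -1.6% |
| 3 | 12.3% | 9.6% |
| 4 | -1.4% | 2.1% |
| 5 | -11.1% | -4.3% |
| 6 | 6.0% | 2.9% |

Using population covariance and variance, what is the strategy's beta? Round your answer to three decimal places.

1.673

r̄p = 1.6500%,  r̄m = 1.9667%
Cov = Σ(rp − r̄p)(rm − r̄m) / 6 = 31.3467
Var(rm) = Σ(rm − r̄m)² / 6 = 18.7389
β = Cov / Var = 31.3467 / 18.7389 = 1.6728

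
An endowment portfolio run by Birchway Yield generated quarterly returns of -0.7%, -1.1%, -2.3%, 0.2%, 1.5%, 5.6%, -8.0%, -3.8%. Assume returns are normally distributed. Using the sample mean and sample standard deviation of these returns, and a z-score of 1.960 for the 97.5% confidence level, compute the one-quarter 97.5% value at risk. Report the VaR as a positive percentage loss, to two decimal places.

Mean return μ = -8.60 / 8 = -1.0750%
Sample σ = √[Σ(r − μ)² / 7] = √[109.8350 / 7] = √15.6907 = 3.9611%
VaR = −(μ − z·σ) = −(-1.0750 − 1.960 × 3.9611) = −(-8.8388) = 8.8388%

8.84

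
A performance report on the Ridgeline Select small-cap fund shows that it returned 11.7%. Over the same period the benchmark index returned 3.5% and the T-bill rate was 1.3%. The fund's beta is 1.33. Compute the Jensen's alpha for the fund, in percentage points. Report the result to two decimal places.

7.47

CAPM expected return = Rf + β(Rm − Rf) = 1.3% + 1.33 × (3.5% − 1.3%) = 1.3 + 1.33 × 2.20 = 4.2260%
Jensen's α = Rp − E[R] = 11.7% − 4.2260% = 7.4740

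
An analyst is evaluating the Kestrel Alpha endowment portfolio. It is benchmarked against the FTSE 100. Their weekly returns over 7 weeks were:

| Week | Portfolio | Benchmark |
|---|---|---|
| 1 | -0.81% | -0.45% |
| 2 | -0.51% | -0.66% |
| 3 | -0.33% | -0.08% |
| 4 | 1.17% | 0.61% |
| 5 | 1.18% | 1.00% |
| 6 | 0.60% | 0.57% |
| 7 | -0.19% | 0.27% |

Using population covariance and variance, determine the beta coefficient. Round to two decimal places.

r̄p = 0.1586%,  r̄m = 0.1800%
Cov = Σ(rp − r̄p)(rm − r̄m) / 7 = 0.3874
Var(rm) = Σ(rm − r̄m)² / 7 = 0.3125
β = Cov / Var = 0.3874 / 0.3125 = 1.2397

1.24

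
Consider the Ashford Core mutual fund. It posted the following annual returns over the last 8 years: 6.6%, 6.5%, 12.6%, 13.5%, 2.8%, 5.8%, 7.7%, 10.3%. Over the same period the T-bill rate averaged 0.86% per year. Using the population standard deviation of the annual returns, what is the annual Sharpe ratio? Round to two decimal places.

2.17

Mean return μ = 65.80 / 8 = 8.2250%
Σ(r − μ)² = (6.6 − 8.2250)² + (6.5 − 8.2250)² + (12.6 − 8.2250)² + … = 92.4750
σ = √[92.4750 / 8] = 3.3999%
Sharpe = (μ − rf) / σ = (8.2250 − 0.86) / 3.3999 = 7.3650 / 3.3999 = 2.1662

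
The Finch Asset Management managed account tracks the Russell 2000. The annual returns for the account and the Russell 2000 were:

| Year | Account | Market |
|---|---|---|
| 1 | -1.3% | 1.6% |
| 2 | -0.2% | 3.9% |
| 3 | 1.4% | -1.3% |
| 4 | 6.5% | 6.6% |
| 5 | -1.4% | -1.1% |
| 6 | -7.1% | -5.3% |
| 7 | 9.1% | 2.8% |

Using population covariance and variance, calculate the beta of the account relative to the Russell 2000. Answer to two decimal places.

r̄p = 1.0000%,  r̄m = 1.0286%
Cov = Σ(rp − r̄p)(rm − r̄m) / 7 = 13.6671
Var(rm) = Σ(rm − r̄m)² / 7 = 13.2506
β = Cov / Var = 13.6671 / 13.2506 = 1.0314

1.03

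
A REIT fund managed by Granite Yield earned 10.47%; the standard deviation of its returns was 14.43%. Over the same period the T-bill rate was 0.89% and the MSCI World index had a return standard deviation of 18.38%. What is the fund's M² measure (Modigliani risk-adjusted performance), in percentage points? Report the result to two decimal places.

13.09

Sharpe = (Rp − Rf) / σp = (10.47% − 0.89%) / 14.43% = 0.6639
M² = Rf + Sharpe × σm = 0.89% + 0.6639 × 18.38% = 13.0925%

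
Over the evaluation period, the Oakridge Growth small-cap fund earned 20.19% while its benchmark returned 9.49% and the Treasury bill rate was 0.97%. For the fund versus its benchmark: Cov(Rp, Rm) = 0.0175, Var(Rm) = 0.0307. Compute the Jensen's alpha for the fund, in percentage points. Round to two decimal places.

14.36

β = Cov / Var = 0.0175 / 0.0307 = 0.5700
E[R] = Rf + β(Rm − Rf) = 0.97% + 0.5700 × (9.49% − 0.97%) = 5.8264%
α = Rp − E[R] = 20.19% − 5.8264% = 14.3636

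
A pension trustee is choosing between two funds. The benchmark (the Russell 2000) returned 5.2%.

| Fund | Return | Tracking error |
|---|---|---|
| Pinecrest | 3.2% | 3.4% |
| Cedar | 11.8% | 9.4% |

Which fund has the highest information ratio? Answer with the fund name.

Pinecrest: IR = (3.2% − 5.2%) / 3.4% = -0.588
Cedar: IR = (11.8% − 5.2%) / 9.4% = 0.702
Highest: Cedar (0.702).

Cedar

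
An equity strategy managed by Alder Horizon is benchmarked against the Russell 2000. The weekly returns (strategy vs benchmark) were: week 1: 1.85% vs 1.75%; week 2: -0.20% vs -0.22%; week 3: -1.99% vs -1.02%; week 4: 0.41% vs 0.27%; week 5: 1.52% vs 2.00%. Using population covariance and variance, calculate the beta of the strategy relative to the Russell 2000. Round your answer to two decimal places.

r̄p = 0.3180%,  r̄m = 0.5560%
Cov = Σ(rp − r̄p)(rm − r̄m) / 5 = 1.5156
Var(rm) = Σ(rm − r̄m)² / 5 = 1.3357
β = Cov / Var = 1.5156 / 1.3357 = 1.1347

1.13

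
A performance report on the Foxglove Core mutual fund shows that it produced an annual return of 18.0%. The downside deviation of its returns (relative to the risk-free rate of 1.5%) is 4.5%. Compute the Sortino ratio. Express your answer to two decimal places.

Sortino = (Rp − Rf) / σd = (18.0% − 1.5%) / 4.5% = 16.50% / 4.5% = 3.6667

3.67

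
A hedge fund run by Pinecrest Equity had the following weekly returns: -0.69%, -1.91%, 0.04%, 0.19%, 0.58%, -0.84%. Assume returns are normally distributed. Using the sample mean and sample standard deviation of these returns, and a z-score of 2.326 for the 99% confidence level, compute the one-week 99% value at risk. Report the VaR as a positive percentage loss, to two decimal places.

2.53

Mean return r̄ = -2.630 / 6 = -0.4383%
Σ(r − r̄)² = (-0.69 − (-0.4383))² + (-1.91 − (-0.4383))² + (0.04 − (-0.4383))² + … = 4.0511
sample σ = √(4.0511 / 5) = √0.8102 = 0.9001%
VaR = −(r̄ − z·σ) = −(-0.4383 − 2.326 × 0.9001) = −(-2.5319) = 2.5319%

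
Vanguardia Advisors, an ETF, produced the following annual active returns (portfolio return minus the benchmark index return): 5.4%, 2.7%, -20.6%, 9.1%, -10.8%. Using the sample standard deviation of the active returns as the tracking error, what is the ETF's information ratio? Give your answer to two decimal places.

-0.23

r̄ = (5.4 + 2.7 − 20.6 + 9.1 − 10.8) / 5 = -2.8400%
Sample σ = √[Σ(r − r̄)² / 4] = √[619.9320 / 4] = √154.9830 = 12.4492%
IR = r̄ / tracking error = -2.8400 / 12.4492 = -0.2281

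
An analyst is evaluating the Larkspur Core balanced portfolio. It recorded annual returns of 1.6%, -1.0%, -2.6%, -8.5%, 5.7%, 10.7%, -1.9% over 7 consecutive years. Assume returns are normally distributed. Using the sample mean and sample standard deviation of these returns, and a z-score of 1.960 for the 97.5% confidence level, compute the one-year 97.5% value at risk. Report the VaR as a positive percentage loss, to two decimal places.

11.59

r̄ = (1.6 − 1 − 2.6 − 8.5 + 5.7 + 10.7 − 1.9) / 7 = 0.5714%
Sample σ = √[Σ(r − r̄)² / 6] = √[230.8743 / 6] = √38.4791 = 6.2032%
VaR = −(r̄ − z·σ) = −(0.5714 − 1.960 × 6.2032) = −(-11.5869) = 11.5869%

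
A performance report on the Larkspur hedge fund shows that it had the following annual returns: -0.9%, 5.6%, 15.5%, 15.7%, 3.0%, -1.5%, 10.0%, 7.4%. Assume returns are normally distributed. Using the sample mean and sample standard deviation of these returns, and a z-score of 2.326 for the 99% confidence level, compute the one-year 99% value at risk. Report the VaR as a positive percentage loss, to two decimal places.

8.62

r̄ = (-0.9 + 5.6 + 15.5 + 15.7 + 3 − 1.5 + 10 + 7.4) / 8 = 54.80 / 8 = 6.8500%
Σ(r − r̄)² = (-0.9 − 6.8500)² + (5.6 − 6.8500)² + … = 309.5400
σ = √[309.5400 / 7] = 6.6498%
VaR = −(r̄ − z·σ) = −(6.8500 − 2.326 × 6.6498) = −(-8.6174) = 8.6174%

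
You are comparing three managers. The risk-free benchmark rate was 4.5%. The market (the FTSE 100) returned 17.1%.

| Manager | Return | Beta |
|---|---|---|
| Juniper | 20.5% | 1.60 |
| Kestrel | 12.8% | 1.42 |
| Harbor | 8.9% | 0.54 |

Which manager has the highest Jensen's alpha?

Juniper: α = 20.5% − [4.5% + 1.60 × (17.1% − 4.5%)] = -4.160
Kestrel: α = 12.8% − [4.5% + 1.42 × (17.1% − 4.5%)] = -9.592
Harbor: α = 8.9% − [4.5% + 0.54 × (17.1% − 4.5%)] = -2.404
Highest: Harbor (-2.404).

Harbor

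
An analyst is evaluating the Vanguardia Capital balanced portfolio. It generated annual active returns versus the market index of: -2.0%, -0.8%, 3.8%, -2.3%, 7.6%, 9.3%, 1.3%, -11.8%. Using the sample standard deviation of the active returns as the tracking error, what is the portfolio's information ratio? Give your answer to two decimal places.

μ = (-2 − 0.8 + 3.8 − 2.3 + 7.6 + 9.3 + 1.3 − 11.8) / 8 = 5.10 / 8 = 0.6375%
Sample std dev = √[306.2988 / 7] = 6.6149%
IR = μ / tracking error = 0.6375 / 6.6149 = 0.0964

0.10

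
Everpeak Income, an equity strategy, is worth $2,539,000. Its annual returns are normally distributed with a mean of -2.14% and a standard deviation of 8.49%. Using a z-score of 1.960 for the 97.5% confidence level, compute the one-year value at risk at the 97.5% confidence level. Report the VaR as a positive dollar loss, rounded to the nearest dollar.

Return at the 97.5% tail: μ − z·σ = -2.14% − 1.960 × 8.49% = -2.14 − 16.6404 = -18.7804%
VaR = −(-18.7804%) × $2,539,000 = 18.7804% × $2,539,000 = $476,834

$476,834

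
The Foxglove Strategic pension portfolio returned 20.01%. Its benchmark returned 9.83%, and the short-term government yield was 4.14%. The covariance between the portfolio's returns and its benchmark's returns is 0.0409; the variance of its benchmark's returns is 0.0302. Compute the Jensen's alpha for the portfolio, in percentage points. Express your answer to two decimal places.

β = Cov / Var = 0.0409 / 0.0302 = 1.3543
E[R] = Rf + β(Rm − Rf) = 4.14% + 1.3543 × (9.83% − 4.14%) = 11.8460%
α = Rp − E[R] = 20.01% − 11.8460% = 8.1640

8.16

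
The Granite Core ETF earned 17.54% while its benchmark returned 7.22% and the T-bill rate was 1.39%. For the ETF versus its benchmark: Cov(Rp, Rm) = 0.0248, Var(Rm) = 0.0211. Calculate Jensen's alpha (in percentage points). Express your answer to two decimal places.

β = Cov / Var = 0.0248 / 0.0211 = 1.1754
E[R] = Rf + β(Rm − Rf) = 1.39% + 1.1754 × (7.22% − 1.39%) = 8.2426%
α = Rp − E[R] = 17.54% − 8.2426% = 9.2974

9.30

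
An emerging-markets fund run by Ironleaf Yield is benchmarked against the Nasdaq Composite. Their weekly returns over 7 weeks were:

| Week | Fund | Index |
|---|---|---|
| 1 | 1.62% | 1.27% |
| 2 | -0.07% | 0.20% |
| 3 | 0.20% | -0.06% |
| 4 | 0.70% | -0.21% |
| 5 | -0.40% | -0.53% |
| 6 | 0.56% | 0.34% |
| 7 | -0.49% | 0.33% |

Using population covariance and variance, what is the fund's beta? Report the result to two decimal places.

r̄p = 0.3029%,  r̄m = 0.1914%
Cov = Σ(rp − r̄p)(rm − r̄m) / 7 = 0.2456
Var(rm) = Σ(rm − r̄m)² / 7 = 0.2785
β = Cov / Var = 0.2456 / 0.2785 = 0.8819

0.88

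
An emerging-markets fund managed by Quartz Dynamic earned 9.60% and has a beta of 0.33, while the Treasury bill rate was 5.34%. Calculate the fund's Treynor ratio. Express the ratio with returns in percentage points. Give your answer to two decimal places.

12.91

Treynor = (Rp − Rf) / β = (9.60% − 5.34%) / 0.33 = 4.26 / 0.33 = 12.9091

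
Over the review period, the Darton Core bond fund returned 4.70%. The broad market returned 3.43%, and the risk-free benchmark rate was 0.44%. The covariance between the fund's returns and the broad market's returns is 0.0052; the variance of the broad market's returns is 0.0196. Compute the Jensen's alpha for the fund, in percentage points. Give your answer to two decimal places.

3.47

β = Cov / Var = 0.0052 / 0.0196 = 0.2653
E[R] = Rf + β(Rm − Rf) = 0.44% + 0.2653 × (3.43% − 0.44%) = 1.2332%
α = Rp − E[R] = 4.70% − 1.2332% = 3.4668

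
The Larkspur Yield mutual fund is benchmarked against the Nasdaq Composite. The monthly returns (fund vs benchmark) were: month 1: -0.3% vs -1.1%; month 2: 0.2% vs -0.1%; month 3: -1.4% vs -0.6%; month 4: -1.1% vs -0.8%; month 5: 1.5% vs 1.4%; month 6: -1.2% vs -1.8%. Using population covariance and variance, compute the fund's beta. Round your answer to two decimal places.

0.87

r̄p = -0.3833%,  r̄m = -0.5000%
Cov = Σ(rp − r̄p)(rm − r̄m) / 6 = 0.8567
Var(rm) = Σ(rm − r̄m)² / 6 = 0.9867
β = Cov / Var = 0.8567 / 0.9867 = 0.8682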